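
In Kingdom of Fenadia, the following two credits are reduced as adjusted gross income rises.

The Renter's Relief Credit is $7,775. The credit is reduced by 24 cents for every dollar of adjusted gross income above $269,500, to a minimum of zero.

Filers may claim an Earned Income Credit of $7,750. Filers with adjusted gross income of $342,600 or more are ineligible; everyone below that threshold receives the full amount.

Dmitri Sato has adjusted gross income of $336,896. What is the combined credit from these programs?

$7,750

Renter's Relief Credit: 24% of the $67,396 excess over $269,500 is $16,175.04 ≥ base, so the credit is $0.
Earned Income Credit: $336,896 is below the $342,600 cutoff, so the full $7,750 applies.
Total: $0 + $7,750 = $7,750.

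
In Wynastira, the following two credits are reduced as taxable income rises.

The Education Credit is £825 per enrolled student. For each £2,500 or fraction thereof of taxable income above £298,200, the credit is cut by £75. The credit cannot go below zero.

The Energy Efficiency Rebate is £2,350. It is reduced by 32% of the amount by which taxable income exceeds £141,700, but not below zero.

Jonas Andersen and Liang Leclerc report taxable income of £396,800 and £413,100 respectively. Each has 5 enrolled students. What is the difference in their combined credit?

£450

Jonas (£396,800): Education Credit: base = 5 × £825 = £4,125. income exceeds £298,200 by £98,600, which is 40 full-or-partial £2,500 increments; reduction = 40 × £75 = £3,000, leaving £1,125. Energy Efficiency Rebate: 32% of the £255,100 excess over £141,700 is £81,632 ≥ base, so the credit is £0. total £1,125 + £0 = £1,125
Liang (£413,100): Education Credit: base = 5 × £825 = £4,125. income exceeds £298,200 by £114,900, which is 46 full-or-partial £2,500 increments; reduction = 46 × £75 = £3,450, leaving £675. Energy Efficiency Rebate: 32% of the £271,400 excess over £141,700 is £86,848 ≥ base, so the credit is £0. total £675 + £0 = £675
Difference: |£1,125 − £675| = £450.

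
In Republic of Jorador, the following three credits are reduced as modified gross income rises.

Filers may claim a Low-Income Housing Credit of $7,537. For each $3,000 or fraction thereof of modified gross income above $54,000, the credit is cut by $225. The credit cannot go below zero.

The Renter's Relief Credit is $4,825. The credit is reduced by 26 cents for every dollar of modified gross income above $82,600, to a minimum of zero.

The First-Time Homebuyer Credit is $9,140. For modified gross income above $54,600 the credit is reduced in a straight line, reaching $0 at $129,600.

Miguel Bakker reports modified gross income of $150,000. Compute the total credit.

Low-Income Housing Credit: income exceeds $54,000 by $96,000, which is 32 full-or-partial $3,000 increments; reduction = 32 × $225 = $7,200, leaving $337.
Renter's Relief Credit: 26% of the $67,400 excess over $82,600 is $17,524 ≥ base, so the credit is $0.
First-Time Homebuyer Credit: $150,000 is at or above $129,600, so the credit is $0.
Total: $337 + $0 + $0 = $337.

$337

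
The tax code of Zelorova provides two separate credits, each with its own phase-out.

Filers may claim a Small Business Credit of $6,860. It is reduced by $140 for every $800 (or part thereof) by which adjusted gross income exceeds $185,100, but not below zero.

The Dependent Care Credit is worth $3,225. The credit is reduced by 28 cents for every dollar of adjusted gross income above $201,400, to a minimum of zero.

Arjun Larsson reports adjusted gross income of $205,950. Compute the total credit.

$5,031

Small Business Credit: income exceeds $185,100 by $20,850, which is 27 full-or-partial $800 increments; reduction = 27 × $140 = $3,780, leaving $3,080.
Dependent Care Credit: 28% of the $4,550 excess over $201,400 is $1,274; credit = $3,225 − $1,274 = $1,951.
Total: $3,080 + $1,951 = $5,031.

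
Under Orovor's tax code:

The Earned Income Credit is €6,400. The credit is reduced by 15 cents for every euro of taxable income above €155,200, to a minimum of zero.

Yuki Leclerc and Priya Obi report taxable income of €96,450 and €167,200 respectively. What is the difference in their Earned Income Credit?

Yuki (€96,450): Earned Income Credit: €96,450 is at or below the €155,200 threshold, so the full €6,400 applies.
Priya (€167,200): Earned Income Credit: 15% of the €12,000 excess over €155,200 is €1,800; credit = €6,400 − €1,800 = €4,600.
Difference: |€6,400 − €4,600| = €1,800.

€1,800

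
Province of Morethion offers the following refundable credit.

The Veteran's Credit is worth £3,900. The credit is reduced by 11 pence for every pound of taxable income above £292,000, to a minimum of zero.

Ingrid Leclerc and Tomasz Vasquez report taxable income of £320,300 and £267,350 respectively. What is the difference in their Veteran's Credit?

£3,113

Ingrid (£320,300): Veteran's Credit: 11% of the £28,300 excess over £292,000 is £3,113; credit = £3,900 − £3,113 = £787.
Tomasz (£267,350): Veteran's Credit: £267,350 is at or below the £292,000 threshold, so the full £3,900 applies.
Difference: |£787 − £3,900| = £3,113.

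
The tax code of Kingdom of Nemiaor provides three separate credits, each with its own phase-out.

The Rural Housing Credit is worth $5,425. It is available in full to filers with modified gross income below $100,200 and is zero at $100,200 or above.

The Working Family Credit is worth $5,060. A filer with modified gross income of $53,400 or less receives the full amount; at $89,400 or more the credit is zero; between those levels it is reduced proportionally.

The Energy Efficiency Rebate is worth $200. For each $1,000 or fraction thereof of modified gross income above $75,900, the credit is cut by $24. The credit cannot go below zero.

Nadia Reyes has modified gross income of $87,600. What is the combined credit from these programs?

Rural Housing Credit: $87,600 is below the $100,200 cutoff, so the full $5,425 applies.
Working Family Credit: $87,600 is $34,200 into a $36,000 phase-out range, leaving 1,800/36,000 of the credit: $5,060 × 1,800/36,000 = $253.
Energy Efficiency Rebate: income exceeds $75,900 by $11,700 → 12 increments × $24 = $288 ≥ base, so the credit is $0.
Total: $5,425 + $253 + $0 = $5,678.

$5,678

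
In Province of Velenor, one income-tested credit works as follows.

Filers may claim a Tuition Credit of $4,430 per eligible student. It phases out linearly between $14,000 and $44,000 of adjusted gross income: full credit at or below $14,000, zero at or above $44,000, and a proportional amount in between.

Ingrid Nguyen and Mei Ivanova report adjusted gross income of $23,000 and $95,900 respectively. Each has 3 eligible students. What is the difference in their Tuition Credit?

Ingrid ($23,000): Tuition Credit: base = 3 × $4,430 = $13,290. $23,000 is $9,000 into a $30,000 phase-out range, leaving 21,000/30,000 of the credit: $13,290 × 21,000/30,000 = $9,303.
Mei ($95,900): Tuition Credit: base = 3 × $4,430 = $13,290. $95,900 is at or above $44,000, so the credit is $0.
Difference: |$9,303 − $0| = $9,303.

$9,303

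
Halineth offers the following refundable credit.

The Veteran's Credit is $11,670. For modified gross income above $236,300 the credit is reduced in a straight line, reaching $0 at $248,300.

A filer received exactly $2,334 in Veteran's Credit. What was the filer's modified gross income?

$245,900

$2,334 is 2,334/11,670 of the full $11,670, so 9,336/11,670 of the $12,000 range has been used: income = $236,300 + $12,000 × 9,336/11,670 = $245,900.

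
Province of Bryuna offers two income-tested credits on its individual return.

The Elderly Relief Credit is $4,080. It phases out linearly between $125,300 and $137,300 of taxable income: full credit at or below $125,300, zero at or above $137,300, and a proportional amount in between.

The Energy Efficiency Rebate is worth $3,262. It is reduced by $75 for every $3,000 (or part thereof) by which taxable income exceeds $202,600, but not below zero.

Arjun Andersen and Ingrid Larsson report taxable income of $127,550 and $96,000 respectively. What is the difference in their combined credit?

Arjun ($127,550): Elderly Relief Credit: $127,550 is $2,250 into a $12,000 phase-out range, leaving 9,750/12,000 of the credit: $4,080 × 9,750/12,000 = $3,315. Energy Efficiency Rebate: $127,550 is at or below the $202,600 threshold, so the full $3,262 applies. total $3,315 + $3,262 = $6,577
Ingrid ($96,000): Elderly Relief Credit: $96,000 is at or below the $125,300 threshold, so the full $4,080 applies. Energy Efficiency Rebate: $96,000 is at or below the $202,600 threshold, so the full $3,262 applies. total $4,080 + $3,262 = $7,342
Difference: |$6,577 − $7,342| = $765.

$765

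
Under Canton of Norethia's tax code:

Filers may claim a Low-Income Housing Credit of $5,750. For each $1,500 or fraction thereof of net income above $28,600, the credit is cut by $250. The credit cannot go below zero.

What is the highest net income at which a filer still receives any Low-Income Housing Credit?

$61,600

After 22 increments the reduction is 22 × $250 = $5,500, leaving $250; one more increment wipes it out. Increment 22 ends at excess 22 × $1,500 = $33,000, so the highest qualifying income is $28,600 + $33,000 = $61,600.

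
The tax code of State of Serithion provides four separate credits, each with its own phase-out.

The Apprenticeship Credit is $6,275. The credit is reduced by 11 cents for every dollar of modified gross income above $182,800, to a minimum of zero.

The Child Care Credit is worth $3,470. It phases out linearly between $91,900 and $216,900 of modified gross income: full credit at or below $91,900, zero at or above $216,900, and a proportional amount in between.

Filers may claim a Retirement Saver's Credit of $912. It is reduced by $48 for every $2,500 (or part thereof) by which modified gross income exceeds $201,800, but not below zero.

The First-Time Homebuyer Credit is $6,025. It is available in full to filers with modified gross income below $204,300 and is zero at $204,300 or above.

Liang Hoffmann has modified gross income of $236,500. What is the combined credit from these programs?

Apprenticeship Credit: 11% of the $53,700 excess over $182,800 is $5,907; credit = $6,275 − $5,907 = $368.
Child Care Credit: $236,500 is at or above $216,900, so the credit is $0.
Retirement Saver's Credit: income exceeds $201,800 by $34,700, which is 14 full-or-partial $2,500 increments; reduction = 14 × $48 = $672, leaving $240.
First-Time Homebuyer Credit: $236,500 meets or exceeds the $204,300 cutoff, so the credit is $0.
Total: $368 + $0 + $240 + $0 = $608.

$608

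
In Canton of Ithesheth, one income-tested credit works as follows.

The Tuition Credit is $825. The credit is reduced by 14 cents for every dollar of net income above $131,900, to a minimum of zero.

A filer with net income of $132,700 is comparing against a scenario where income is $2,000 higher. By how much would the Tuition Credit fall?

At $132,700 — 14% of the $800 excess over $131,900 is $112; credit = $825 − $112 = $713.
At $134,700 — 14% of the $2,800 excess over $131,900 is $392; credit = $825 − $392 = $433.
Lost: $713 − $433 = $280.

$280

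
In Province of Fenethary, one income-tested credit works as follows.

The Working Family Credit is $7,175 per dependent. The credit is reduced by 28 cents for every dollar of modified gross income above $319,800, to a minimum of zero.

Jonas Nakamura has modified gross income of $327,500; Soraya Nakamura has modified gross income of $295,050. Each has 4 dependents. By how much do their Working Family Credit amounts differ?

Jonas ($327,500): Working Family Credit: base = 4 × $7,175 = $28,700. 28% of the $7,700 excess over $319,800 is $2,156; credit = $28,700 − $2,156 = $26,544.
Soraya ($295,050): Working Family Credit: base = 4 × $7,175 = $28,700. $295,050 is at or below the $319,800 threshold, so the full $28,700 applies.
Difference: |$26,544 − $28,700| = $2,156.

$2,156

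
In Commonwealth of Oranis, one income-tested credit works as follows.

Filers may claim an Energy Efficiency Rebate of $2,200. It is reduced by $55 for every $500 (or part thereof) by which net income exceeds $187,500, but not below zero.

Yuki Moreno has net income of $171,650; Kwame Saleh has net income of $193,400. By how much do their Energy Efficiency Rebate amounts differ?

$660

Yuki ($171,650): Energy Efficiency Rebate: $171,650 is at or below the $187,500 threshold, so the full $2,200 applies.
Kwame ($193,400): Energy Efficiency Rebate: income exceeds $187,500 by $5,900, which is 12 full-or-partial $500 increments; reduction = 12 × $55 = $660, leaving $1,540.
Difference: |$2,200 − $1,540| = $660.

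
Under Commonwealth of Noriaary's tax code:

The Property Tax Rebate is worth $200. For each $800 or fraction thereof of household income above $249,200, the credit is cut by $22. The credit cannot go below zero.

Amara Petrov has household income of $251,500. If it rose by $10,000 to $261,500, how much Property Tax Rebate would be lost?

At $251,500 — income exceeds $249,200 by $2,300, which is 3 full-or-partial $800 increments; reduction = 3 × $22 = $66, leaving $134.
At $261,500 — income exceeds $249,200 by $12,300 → 16 increments × $22 = $352 ≥ base, so the credit is $0.
Lost: $134 − $0 = $134.

$134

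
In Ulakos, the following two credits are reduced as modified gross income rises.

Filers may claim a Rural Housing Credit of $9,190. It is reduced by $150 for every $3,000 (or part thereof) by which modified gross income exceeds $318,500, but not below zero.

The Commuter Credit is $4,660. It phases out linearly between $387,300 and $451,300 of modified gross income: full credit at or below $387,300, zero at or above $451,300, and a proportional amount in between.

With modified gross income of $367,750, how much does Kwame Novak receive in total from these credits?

Rural Housing Credit: income exceeds $318,500 by $49,250, which is 17 full-or-partial $3,000 increments; reduction = 17 × $150 = $2,550, leaving $6,640.
Commuter Credit: $367,750 is at or below the $387,300 threshold, so the full $4,660 applies.
Total: $6,640 + $4,660 = $11,300.

$11,300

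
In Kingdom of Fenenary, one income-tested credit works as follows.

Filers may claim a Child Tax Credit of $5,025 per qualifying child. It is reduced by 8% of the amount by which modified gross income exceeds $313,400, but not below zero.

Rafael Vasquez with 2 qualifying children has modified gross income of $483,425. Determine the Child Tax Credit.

$0

Child Tax Credit: base = 2 × $5,025 = $10,050. 8% of the $170,025 excess over $313,400 is $13,602 ≥ base, so the credit is $0.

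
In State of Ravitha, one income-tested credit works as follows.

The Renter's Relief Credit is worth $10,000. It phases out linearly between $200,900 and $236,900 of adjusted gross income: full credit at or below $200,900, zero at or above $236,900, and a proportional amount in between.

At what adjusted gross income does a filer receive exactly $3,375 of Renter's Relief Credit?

$224,750

$3,375 is 3,375/10,000 of the full $10,000, so 6,625/10,000 of the $36,000 range has been used: income = $200,900 + $36,000 × 6,625/10,000 = $224,750.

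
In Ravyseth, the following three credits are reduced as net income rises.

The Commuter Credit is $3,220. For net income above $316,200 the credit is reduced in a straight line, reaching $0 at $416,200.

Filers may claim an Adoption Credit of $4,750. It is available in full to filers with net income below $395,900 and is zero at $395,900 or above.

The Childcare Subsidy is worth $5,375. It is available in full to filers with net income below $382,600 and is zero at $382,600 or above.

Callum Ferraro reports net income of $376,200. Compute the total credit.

$11,413

Commuter Credit: $376,200 is $60,000 into a $100,000 phase-out range, leaving 40,000/100,000 of the credit: $3,220 × 40,000/100,000 = $1,288.
Adoption Credit: $376,200 is below the $395,900 cutoff, so the full $4,750 applies.
Childcare Subsidy: $376,200 is below the $382,600 cutoff, so the full $5,375 applies.
Total: $1,288 + $4,750 + $5,375 = $11,413.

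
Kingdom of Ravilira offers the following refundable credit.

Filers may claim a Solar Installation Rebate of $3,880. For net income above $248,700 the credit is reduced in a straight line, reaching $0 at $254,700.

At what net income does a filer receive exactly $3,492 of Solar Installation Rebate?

$3,492 is 3,492/3,880 of the full $3,880, so 388/3,880 of the $6,000 range has been used: income = $248,700 + $6,000 × 388/3,880 = $249,300.

$249,300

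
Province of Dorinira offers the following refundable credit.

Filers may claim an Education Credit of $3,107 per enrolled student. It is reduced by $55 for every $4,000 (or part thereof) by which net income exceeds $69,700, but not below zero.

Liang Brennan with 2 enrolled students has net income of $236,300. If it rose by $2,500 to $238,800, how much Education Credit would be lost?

At $236,300 — base = 2 × $3,107 = $6,214. income exceeds $69,700 by $166,600, which is 42 full-or-partial $4,000 increments; reduction = 42 × $55 = $2,310, leaving $3,904.
At $238,800 — base = 2 × $3,107 = $6,214. income exceeds $69,700 by $169,100, which is 43 full-or-partial $4,000 increments; reduction = 43 × $55 = $2,365, leaving $3,849.
Lost: $3,904 − $3,849 = $55.

$55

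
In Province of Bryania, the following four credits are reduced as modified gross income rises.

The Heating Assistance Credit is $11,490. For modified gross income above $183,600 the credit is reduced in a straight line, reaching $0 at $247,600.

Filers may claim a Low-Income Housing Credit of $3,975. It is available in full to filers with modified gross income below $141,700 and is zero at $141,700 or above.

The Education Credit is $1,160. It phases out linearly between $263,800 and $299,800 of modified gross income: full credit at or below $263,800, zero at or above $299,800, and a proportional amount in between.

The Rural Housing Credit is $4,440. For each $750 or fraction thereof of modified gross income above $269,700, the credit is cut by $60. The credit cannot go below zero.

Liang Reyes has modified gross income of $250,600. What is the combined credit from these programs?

$5,600

Heating Assistance Credit: $250,600 is at or above $247,600, so the credit is $0.
Low-Income Housing Credit: $250,600 meets or exceeds the $141,700 cutoff, so the credit is $0.
Education Credit: $250,600 is at or below the $263,800 threshold, so the full $1,160 applies.
Rural Housing Credit: $250,600 is at or below the $269,700 threshold, so the full $4,440 applies.
Total: $0 + $0 + $1,160 + $4,440 = $5,600.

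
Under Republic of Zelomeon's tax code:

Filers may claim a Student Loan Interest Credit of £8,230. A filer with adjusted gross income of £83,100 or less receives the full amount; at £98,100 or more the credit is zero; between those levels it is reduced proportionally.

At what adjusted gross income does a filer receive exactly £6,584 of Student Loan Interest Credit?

£86,100

£6,584 is 6,584/8,230 of the full £8,230, so 1,646/8,230 of the £15,000 range has been used: income = £83,100 + £15,000 × 1,646/8,230 = £86,100.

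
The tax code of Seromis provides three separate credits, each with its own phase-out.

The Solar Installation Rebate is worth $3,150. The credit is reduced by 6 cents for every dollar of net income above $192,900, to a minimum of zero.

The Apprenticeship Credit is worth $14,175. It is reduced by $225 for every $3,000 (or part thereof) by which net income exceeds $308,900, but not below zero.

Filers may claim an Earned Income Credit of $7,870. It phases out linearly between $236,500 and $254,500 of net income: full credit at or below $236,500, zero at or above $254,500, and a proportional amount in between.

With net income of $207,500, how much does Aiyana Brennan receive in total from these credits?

Solar Installation Rebate: 6% of the $14,600 excess over $192,900 is $876; credit = $3,150 − $876 = $2,274.
Apprenticeship Credit: $207,500 is at or below the $308,900 threshold, so the full $14,175 applies.
Earned Income Credit: $207,500 is at or below the $236,500 threshold, so the full $7,870 applies.
Total: $2,274 + $14,175 + $7,870 = $24,319.

$24,319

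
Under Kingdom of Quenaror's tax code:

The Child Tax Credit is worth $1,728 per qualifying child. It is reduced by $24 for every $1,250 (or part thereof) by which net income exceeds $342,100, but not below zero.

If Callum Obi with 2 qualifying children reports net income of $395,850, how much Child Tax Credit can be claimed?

$2,424

Child Tax Credit: base = 2 × $1,728 = $3,456. income exceeds $342,100 by $53,750, which is 43 full-or-partial $1,250 increments; reduction = 43 × $24 = $1,032, leaving $2,424.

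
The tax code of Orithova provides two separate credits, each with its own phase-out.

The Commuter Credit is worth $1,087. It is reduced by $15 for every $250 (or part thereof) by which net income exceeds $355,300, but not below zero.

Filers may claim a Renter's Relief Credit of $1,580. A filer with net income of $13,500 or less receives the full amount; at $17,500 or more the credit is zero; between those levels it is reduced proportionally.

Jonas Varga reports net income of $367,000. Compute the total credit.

$382

Commuter Credit: income exceeds $355,300 by $11,700, which is 47 full-or-partial $250 increments; reduction = 47 × $15 = $705, leaving $382.
Renter's Relief Credit: $367,000 is at or above $17,500, so the credit is $0.
Total: $382 + $0 = $382.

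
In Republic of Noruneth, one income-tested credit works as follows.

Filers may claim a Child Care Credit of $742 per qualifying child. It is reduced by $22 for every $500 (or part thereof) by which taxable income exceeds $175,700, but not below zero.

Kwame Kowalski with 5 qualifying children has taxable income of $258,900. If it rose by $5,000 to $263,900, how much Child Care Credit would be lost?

$36

At $258,900 — base = 5 × $742 = $3,710. income exceeds $175,700 by $83,200, which is 167 full-or-partial $500 increments; reduction = 167 × $22 = $3,674, leaving $36.
At $263,900 — base = 5 × $742 = $3,710. income exceeds $175,700 by $88,200 → 177 increments × $22 = $3,894 ≥ base, so the credit is $0.
Lost: $36 − $0 = $36.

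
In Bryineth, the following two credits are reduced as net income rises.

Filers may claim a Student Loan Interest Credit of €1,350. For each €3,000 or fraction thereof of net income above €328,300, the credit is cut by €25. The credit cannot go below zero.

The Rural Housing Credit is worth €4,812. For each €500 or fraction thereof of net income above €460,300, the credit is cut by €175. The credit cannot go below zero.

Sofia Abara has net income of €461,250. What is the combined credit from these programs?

€4,687

Student Loan Interest Credit: income exceeds €328,300 by €132,950, which is 45 full-or-partial €3,000 increments; reduction = 45 × €25 = €1,125, leaving €225.
Rural Housing Credit: income exceeds €460,300 by €950, which is 2 full-or-partial €500 increments; reduction = 2 × €175 = €350, leaving €4,462.
Total: €225 + €4,462 = €4,687.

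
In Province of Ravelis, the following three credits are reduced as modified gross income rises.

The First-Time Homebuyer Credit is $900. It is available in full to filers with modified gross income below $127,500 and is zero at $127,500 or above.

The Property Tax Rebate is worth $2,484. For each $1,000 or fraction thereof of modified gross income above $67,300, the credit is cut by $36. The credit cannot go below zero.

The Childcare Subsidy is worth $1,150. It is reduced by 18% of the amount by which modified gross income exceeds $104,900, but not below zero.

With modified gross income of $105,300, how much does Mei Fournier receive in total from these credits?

$3,094

First-Time Homebuyer Credit: $105,300 is below the $127,500 cutoff, so the full $900 applies.
Property Tax Rebate: income exceeds $67,300 by $38,000, which is 38 full-or-partial $1,000 increments; reduction = 38 × $36 = $1,368, leaving $1,116.
Childcare Subsidy: 18% of the $400 excess over $104,900 is $72; credit = $1,150 − $72 = $1,078.
Total: $900 + $1,116 + $1,078 = $3,094.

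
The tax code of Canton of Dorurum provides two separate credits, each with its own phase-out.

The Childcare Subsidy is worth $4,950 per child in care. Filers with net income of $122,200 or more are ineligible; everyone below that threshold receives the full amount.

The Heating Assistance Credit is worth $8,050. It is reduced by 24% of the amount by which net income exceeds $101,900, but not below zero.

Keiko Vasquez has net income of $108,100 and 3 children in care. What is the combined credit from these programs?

$21,412

Childcare Subsidy: base = 3 × $4,950 = $14,850. $108,100 is below the $122,200 cutoff, so the full $14,850 applies.
Heating Assistance Credit: 24% of the $6,200 excess over $101,900 is $1,488; credit = $8,050 − $1,488 = $6,562.
Total: $14,850 + $6,562 = $21,412.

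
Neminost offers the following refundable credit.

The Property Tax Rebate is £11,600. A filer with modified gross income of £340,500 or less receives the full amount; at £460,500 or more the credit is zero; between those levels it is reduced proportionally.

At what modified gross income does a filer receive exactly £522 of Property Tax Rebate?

£522 is 522/11,600 of the full £11,600, so 11,078/11,600 of the £120,000 range has been used: income = £340,500 + £120,000 × 11,078/11,600 = £455,100.

£455,100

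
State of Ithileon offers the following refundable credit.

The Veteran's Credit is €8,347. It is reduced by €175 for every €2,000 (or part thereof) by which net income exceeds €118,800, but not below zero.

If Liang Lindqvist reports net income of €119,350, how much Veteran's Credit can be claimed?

Veteran's Credit: income exceeds €118,800 by €550, which is 1 full-or-partial €2,000 increment; reduction = 1 × €175 = €175, leaving €8,172.

€8,172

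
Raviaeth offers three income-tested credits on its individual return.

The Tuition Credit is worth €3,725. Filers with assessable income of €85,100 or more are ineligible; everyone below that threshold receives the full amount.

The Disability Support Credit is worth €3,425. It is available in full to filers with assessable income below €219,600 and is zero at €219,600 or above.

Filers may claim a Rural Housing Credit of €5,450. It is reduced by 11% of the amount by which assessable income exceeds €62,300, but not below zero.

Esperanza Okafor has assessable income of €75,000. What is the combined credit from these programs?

Tuition Credit: €75,000 is below the €85,100 cutoff, so the full €3,725 applies.
Disability Support Credit: €75,000 is below the €219,600 cutoff, so the full €3,425 applies.
Rural Housing Credit: 11% of the €12,700 excess over €62,300 is €1,397; credit = €5,450 − €1,397 = €4,053.
Total: €3,725 + €3,425 + €4,053 = €11,203.

€11,203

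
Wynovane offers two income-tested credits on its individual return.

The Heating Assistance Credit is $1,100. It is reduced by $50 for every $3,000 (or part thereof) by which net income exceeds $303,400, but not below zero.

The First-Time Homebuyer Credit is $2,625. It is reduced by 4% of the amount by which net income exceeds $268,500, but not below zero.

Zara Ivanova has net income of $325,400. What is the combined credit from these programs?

$1,049

Heating Assistance Credit: income exceeds $303,400 by $22,000, which is 8 full-or-partial $3,000 increments; reduction = 8 × $50 = $400, leaving $700.
First-Time Homebuyer Credit: 4% of the $56,900 excess over $268,500 is $2,276; credit = $2,625 − $2,276 = $349.
Total: $700 + $349 = $1,049.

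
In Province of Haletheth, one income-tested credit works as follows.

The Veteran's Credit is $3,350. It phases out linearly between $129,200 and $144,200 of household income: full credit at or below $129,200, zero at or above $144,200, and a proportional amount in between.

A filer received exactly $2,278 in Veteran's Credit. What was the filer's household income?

$134,000

$2,278 is 2,278/3,350 of the full $3,350, so 1,072/3,350 of the $15,000 range has been used: income = $129,200 + $15,000 × 1,072/3,350 = $134,000.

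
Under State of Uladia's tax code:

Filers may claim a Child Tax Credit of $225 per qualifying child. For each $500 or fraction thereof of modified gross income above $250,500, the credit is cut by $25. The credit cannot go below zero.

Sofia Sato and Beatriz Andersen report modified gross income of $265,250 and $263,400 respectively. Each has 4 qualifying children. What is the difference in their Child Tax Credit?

$100

Sofia ($265,250): Child Tax Credit: base = 4 × $225 = $900. income exceeds $250,500 by $14,750, which is 30 full-or-partial $500 increments; reduction = 30 × $25 = $750, leaving $150.
Beatriz ($263,400): Child Tax Credit: base = 4 × $225 = $900. income exceeds $250,500 by $12,900, which is 26 full-or-partial $500 increments; reduction = 26 × $25 = $650, leaving $250.
Difference: |$150 − $250| = $100.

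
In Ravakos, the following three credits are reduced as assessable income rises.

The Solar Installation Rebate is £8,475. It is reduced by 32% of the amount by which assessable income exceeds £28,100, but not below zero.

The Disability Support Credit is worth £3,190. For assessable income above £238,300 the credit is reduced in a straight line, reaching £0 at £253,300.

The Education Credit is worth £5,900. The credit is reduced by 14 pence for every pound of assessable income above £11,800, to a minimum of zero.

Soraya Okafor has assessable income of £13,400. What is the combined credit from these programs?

£17,341

Solar Installation Rebate: £13,400 is at or below the £28,100 threshold, so the full £8,475 applies.
Disability Support Credit: £13,400 is at or below the £238,300 threshold, so the full £3,190 applies.
Education Credit: 14% of the £1,600 excess over £11,800 is £224; credit = £5,900 − £224 = £5,676.
Total: £8,475 + £3,190 + £5,676 = £17,341.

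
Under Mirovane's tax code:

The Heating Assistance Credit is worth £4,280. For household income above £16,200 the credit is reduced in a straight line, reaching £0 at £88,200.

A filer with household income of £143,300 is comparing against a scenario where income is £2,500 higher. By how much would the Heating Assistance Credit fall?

At £143,300 — £143,300 is at or above £88,200, so the credit is £0.
At £145,800 — £145,800 is at or above £88,200, so the credit is £0.
Lost: £0 − £0 = £0.

£0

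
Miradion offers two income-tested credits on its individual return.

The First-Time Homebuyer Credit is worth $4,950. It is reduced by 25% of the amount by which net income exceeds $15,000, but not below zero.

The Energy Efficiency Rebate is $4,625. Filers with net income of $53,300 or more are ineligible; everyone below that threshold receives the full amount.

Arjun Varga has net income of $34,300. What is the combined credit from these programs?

$4,750

First-Time Homebuyer Credit: 25% of the $19,300 excess over $15,000 is $4,825; credit = $4,950 − $4,825 = $125.
Energy Efficiency Rebate: $34,300 is below the $53,300 cutoff, so the full $4,625 applies.
Total: $125 + $4,625 = $4,750.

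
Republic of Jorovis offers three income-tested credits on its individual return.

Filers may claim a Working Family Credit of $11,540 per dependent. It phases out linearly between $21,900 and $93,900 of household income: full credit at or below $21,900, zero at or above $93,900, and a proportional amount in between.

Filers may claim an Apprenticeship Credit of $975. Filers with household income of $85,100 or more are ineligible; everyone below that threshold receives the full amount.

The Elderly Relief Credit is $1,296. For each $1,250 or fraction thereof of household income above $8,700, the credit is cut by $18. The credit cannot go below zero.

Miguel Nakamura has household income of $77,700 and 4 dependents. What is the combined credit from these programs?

Working Family Credit: base = 4 × $11,540 = $46,160. $77,700 is $55,800 into a $72,000 phase-out range, leaving 16,200/72,000 of the credit: $46,160 × 16,200/72,000 = $10,386.
Apprenticeship Credit: $77,700 is below the $85,100 cutoff, so the full $975 applies.
Elderly Relief Credit: income exceeds $8,700 by $69,000, which is 56 full-or-partial $1,250 increments; reduction = 56 × $18 = $1,008, leaving $288.
Total: $10,386 + $975 + $288 = $11,649.

$11,649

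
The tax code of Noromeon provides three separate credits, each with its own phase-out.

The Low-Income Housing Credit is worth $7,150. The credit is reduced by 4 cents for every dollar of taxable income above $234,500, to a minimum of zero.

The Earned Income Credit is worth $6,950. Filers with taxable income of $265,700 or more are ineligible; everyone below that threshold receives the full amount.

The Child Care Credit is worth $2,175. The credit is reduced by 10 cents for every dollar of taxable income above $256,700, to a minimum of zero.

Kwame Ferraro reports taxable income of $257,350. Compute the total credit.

Low-Income Housing Credit: 4% of the $22,850 excess over $234,500 is $914; credit = $7,150 − $914 = $6,236.
Earned Income Credit: $257,350 is below the $265,700 cutoff, so the full $6,950 applies.
Child Care Credit: 10% of the $650 excess over $256,700 is $65; credit = $2,175 − $65 = $2,110.
Total: $6,236 + $6,950 + $2,110 = $15,296.

$15,296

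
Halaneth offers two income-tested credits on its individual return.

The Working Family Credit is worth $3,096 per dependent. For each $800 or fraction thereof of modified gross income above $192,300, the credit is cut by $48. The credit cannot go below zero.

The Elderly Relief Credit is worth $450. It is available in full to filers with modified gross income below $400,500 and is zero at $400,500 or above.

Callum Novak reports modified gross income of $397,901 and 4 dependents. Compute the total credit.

Working Family Credit: base = 4 × $3,096 = $12,384. income exceeds $192,300 by $205,601 → 258 increments × $48 = $12,384 ≥ base, so the credit is $0.
Elderly Relief Credit: $397,901 is below the $400,500 cutoff, so the full $450 applies.
Total: $0 + $450 = $450.

$450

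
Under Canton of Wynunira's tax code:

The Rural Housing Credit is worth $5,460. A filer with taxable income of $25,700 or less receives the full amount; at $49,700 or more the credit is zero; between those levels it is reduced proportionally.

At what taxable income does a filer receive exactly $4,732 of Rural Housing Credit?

$4,732 is 4,732/5,460 of the full $5,460, so 728/5,460 of the $24,000 range has been used: income = $25,700 + $24,000 × 728/5,460 = $28,900.

$28,900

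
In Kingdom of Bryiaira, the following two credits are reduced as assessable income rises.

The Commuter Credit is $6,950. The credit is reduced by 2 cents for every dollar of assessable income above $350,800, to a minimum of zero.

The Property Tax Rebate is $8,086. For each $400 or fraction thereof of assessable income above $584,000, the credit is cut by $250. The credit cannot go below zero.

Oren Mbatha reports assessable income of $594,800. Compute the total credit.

Commuter Credit: 2% of the $244,000 excess over $350,800 is $4,880; credit = $6,950 − $4,880 = $2,070.
Property Tax Rebate: income exceeds $584,000 by $10,800, which is 27 full-or-partial $400 increments; reduction = 27 × $250 = $6,750, leaving $1,336.
Total: $2,070 + $1,336 = $3,406.

$3,406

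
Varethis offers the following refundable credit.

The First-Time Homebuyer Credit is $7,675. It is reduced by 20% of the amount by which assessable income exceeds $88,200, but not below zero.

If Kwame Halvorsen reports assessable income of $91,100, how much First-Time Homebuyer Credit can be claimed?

First-Time Homebuyer Credit: 20% of the $2,900 excess over $88,200 is $580; credit = $7,675 − $580 = $7,095.

$7,095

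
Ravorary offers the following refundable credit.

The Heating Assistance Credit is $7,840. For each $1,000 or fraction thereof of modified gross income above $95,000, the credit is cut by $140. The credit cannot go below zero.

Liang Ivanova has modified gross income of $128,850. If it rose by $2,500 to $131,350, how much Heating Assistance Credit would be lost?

At $128,850 — income exceeds $95,000 by $33,850, which is 34 full-or-partial $1,000 increments; reduction = 34 × $140 = $4,760, leaving $3,080.
At $131,350 — income exceeds $95,000 by $36,350, which is 37 full-or-partial $1,000 increments; reduction = 37 × $140 = $5,180, leaving $2,660.
Lost: $3,080 − $2,660 = $420.

$420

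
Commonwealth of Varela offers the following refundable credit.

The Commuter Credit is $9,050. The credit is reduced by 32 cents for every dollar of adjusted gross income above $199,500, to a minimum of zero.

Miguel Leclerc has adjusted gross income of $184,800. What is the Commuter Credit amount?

Commuter Credit: $184,800 is at or below the $199,500 threshold, so the full $9,050 applies.

$9,050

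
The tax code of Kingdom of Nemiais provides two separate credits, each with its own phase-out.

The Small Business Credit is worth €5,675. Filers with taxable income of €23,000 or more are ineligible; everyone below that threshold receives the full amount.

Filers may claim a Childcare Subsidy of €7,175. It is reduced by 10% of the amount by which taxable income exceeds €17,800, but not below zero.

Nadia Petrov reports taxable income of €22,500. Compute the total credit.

Small Business Credit: €22,500 is below the €23,000 cutoff, so the full €5,675 applies.
Childcare Subsidy: 10% of the €4,700 excess over €17,800 is €470; credit = €7,175 − €470 = €6,705.
Total: €5,675 + €6,705 = €12,380.

€12,380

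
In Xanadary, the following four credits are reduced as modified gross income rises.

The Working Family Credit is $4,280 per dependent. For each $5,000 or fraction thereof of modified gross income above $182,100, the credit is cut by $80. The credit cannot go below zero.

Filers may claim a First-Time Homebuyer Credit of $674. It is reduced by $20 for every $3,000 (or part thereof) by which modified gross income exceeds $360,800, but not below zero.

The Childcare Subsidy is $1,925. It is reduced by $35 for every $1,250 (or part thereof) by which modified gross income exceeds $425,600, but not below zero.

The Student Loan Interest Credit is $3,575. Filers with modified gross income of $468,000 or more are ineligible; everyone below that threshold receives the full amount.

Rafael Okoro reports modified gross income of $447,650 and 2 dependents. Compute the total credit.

Working Family Credit: base = 2 × $4,280 = $8,560. income exceeds $182,100 by $265,550, which is 54 full-or-partial $5,000 increments; reduction = 54 × $80 = $4,320, leaving $4,240.
First-Time Homebuyer Credit: income exceeds $360,800 by $86,850, which is 29 full-or-partial $3,000 increments; reduction = 29 × $20 = $580, leaving $94.
Childcare Subsidy: income exceeds $425,600 by $22,050, which is 18 full-or-partial $1,250 increments; reduction = 18 × $35 = $630, leaving $1,295.
Student Loan Interest Credit: $447,650 is below the $468,000 cutoff, so the full $3,575 applies.
Total: $4,240 + $94 + $1,295 + $3,575 = $9,204.

$9,204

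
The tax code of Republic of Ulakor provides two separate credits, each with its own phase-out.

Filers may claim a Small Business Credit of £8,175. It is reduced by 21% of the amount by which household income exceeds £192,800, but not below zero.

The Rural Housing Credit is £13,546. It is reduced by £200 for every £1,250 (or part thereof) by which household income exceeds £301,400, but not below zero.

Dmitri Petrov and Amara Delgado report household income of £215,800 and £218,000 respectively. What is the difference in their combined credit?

£462

Dmitri (£215,800): Small Business Credit: 21% of the £23,000 excess over £192,800 is £4,830; credit = £8,175 − £4,830 = £3,345. Rural Housing Credit: £215,800 is at or below the £301,400 threshold, so the full £13,546 applies. total £3,345 + £13,546 = £16,891
Amara (£218,000): Small Business Credit: 21% of the £25,200 excess over £192,800 is £5,292; credit = £8,175 − £5,292 = £2,883. Rural Housing Credit: £218,000 is at or below the £301,400 threshold, so the full £13,546 applies. total £2,883 + £13,546 = £16,429
Difference: |£16,891 − £16,429| = £462.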